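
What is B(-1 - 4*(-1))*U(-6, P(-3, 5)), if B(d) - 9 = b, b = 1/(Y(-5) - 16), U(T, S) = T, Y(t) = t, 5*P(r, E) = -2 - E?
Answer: -376/7 ≈ -53.714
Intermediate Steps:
P(r, E) = -⅖ - E/5 (P(r, E) = (-2 - E)/5 = -⅖ - E/5)
b = -1/21 (b = 1/(-5 - 16) = 1/(-21) = -1/21 ≈ -0.047619)
B(d) = 188/21 (B(d) = 9 - 1/21 = 188/21)
B(-1 - 4*(-1))*U(-6, P(-3, 5)) = (188/21)*(-6) = -376/7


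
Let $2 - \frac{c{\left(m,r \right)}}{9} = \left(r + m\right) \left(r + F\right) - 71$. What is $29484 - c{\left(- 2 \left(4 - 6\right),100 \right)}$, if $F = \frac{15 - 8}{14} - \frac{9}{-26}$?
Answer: $123219$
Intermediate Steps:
$F = \frac{11}{13}$ ($F = \left(15 - 8\right) \frac{1}{14} - - \frac{9}{26} = 7 \cdot \frac{1}{14} + \frac{9}{26} = \frac{1}{2} + \frac{9}{26} = \frac{11}{13} \approx 0.84615$)
$c{\left(m,r \right)} = 657 - 9 \left(\frac{11}{13} + r\right) \left(m + r\right)$ ($c{\left(m,r \right)} = 18 - 9 \left(\left(r + m\right) \left(r + \frac{11}{13}\right) - 71\right) = 18 - 9 \left(\left(m + r\right) \left(\frac{11}{13} + r\right) - 71\right) = 18 - 9 \left(\left(\frac{11}{13} + r\right) \left(m + r\right) - 71\right) = 18 - 9 \left(-71 + \left(\frac{11}{13} + r\right) \left(m + r\right)\right) = 18 - \left(-639 + 9 \left(\frac{11}{13} + r\right) \left(m + r\right)\right) = 657 - 9 \left(\frac{11}{13} + r\right) \left(m + r\right)$)
$29484 - c{\left(- 2 \left(4 - 6\right),100 \right)} = 29484 - \left(657 - 9 \cdot 100^{2} - \frac{99 \left(- 2 \left(4 - 6\right)\right)}{13} - \frac{9900}{13} - 9 \left(- 2 \left(4 - 6\right)\right) 100\right) = 29484 - \left(657 - 90000 - \frac{99 \left(\left(-2\right) \left(-2\right)\right)}{13} - \frac{9900}{13} - 9 \left(\left(-2\right) \left(-2\right)\right) 100\right) = 29484 - \left(657 - 90000 - \frac{396}{13} - \frac{9900}{13} - 36 \cdot 100\right) = 29484 - \left(657 - 90000 - \frac{396}{13} - \frac{9900}{13} - 3600\right) = 29484 - -93735 = 29484 + 93735 = 123219$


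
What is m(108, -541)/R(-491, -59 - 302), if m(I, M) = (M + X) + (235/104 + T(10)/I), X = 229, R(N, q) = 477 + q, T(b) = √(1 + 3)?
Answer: -869699/325728 ≈ -2.6700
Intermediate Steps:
T(b) = 2 (T(b) = √4 = 2)
m(I, M) = 24051/104 + M + 2/I (m(I, M) = (M + 229) + (235/104 + 2/I) = (229 + M) + (235*(1/104) + 2/I) = (229 + M) + (235/104 + 2/I) = 24051/104 + M + 2/I)
m(108, -541)/R(-491, -59 - 302) = (24051/104 - 541 + 2/108)/(477 + (-59 - 302)) = (24051/104 - 541 + 2*(1/108))/(477 - 361) = (24051/104 - 541 + 1/54)/116 = -869699/2808*1/116 = -869699/325728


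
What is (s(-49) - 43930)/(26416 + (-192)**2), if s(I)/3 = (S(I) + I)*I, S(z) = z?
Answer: -7381/15820 ≈ -0.46656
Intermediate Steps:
s(I) = 6*I**2 (s(I) = 3*((I + I)*I) = 3*((2*I)*I) = 3*(2*I**2) = 6*I**2)
(s(-49) - 43930)/(26416 + (-192)**2) = (6*(-49)**2 - 43930)/(26416 + (-192)**2) = (6*2401 - 43930)/(26416 + 36864) = (14406 - 43930)/63280 = -29524*1/63280 = -7381/15820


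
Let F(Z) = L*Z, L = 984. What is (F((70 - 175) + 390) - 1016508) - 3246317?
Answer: -3982385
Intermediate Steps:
F(Z) = 984*Z
(F((70 - 175) + 390) - 1016508) - 3246317 = (984*((70 - 175) + 390) - 1016508) - 3246317 = (984*(-105 + 390) - 1016508) - 3246317 = (984*285 - 1016508) - 3246317 = (280440 - 1016508) - 3246317 = -736068 - 3246317 = -3982385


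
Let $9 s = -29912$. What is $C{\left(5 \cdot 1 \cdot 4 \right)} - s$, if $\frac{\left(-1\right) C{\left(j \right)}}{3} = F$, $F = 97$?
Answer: $\frac{27293}{9} \approx 3032.6$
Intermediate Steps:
$s = - \frac{29912}{9}$ ($s = \frac{1}{9} \left(-29912\right) = - \frac{29912}{9} \approx -3323.6$)
$C{\left(j \right)} = -291$ ($C{\left(j \right)} = \left(-3\right) 97 = -291$)
$C{\left(5 \cdot 1 \cdot 4 \right)} - s = -291 - - \frac{29912}{9} = -291 + \frac{29912}{9} = \frac{27293}{9}$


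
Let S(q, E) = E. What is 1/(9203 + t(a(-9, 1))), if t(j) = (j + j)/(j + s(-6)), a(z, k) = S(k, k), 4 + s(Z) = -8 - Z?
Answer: 5/46013 ≈ 0.00010866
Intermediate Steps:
s(Z) = -12 - Z (s(Z) = -4 + (-8 - Z) = -12 - Z)
a(z, k) = k
t(j) = 2*j/(-6 + j) (t(j) = (j + j)/(j + (-12 - 1*(-6))) = (2*j)/(j + (-12 + 6)) = (2*j)/(j - 6) = (2*j)/(-6 + j) = 2*j/(-6 + j))
1/(9203 + t(a(-9, 1))) = 1/(9203 + 2*1/(-6 + 1)) = 1/(9203 + 2*1/(-5)) = 1/(9203 + 2*1*(-⅕)) = 1/(9203 - ⅖) = 1/(46013/5) = 5/46013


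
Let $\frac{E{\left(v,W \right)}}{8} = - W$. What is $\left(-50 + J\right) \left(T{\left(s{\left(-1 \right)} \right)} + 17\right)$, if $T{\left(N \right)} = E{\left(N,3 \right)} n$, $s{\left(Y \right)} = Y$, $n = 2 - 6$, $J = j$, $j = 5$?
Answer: $-5085$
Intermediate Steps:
$J = 5$
$n = -4$ ($n = 2 - 6 = -4$)
$E{\left(v,W \right)} = - 8 W$ ($E{\left(v,W \right)} = 8 \left(- W\right) = - 8 W$)
$T{\left(N \right)} = 96$ ($T{\left(N \right)} = \left(-8\right) 3 \left(-4\right) = \left(-24\right) \left(-4\right) = 96$)
$\left(-50 + J\right) \left(T{\left(s{\left(-1 \right)} \right)} + 17\right) = \left(-50 + 5\right) \left(96 + 17\right) = \left(-45\right) 113 = -5085$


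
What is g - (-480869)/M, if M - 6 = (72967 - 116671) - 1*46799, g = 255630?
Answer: 23133267241/90497 ≈ 2.5562e+5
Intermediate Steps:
M = -90497 (M = 6 + ((72967 - 116671) - 1*46799) = 6 + (-43704 - 46799) = 6 - 90503 = -90497)
g - (-480869)/M = 255630 - (-480869)/(-90497) = 255630 - (-480869)*(-1)/90497 = 255630 - 1*480869/90497 = 255630 - 480869/90497 = 23133267241/90497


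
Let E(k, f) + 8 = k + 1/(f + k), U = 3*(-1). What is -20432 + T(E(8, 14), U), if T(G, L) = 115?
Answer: -20317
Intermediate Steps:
U = -3
E(k, f) = -8 + k + 1/(f + k) (E(k, f) = -8 + (k + 1/(f + k)) = -8 + k + 1/(f + k))
-20432 + T(E(8, 14), U) = -20432 + 115 = -20317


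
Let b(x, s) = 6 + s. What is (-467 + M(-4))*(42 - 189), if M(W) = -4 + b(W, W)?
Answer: 68943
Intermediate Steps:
M(W) = 2 + W (M(W) = -4 + (6 + W) = 2 + W)
(-467 + M(-4))*(42 - 189) = (-467 + (2 - 4))*(42 - 189) = (-467 - 2)*(-147) = -469*(-147) = 68943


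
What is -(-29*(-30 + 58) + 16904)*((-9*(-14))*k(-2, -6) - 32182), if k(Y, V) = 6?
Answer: 505707192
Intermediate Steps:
-(-29*(-30 + 58) + 16904)*((-9*(-14))*k(-2, -6) - 32182) = -(-29*(-30 + 58) + 16904)*(-9*(-14)*6 - 32182) = -(-29*28 + 16904)*(126*6 - 32182) = -(-812 + 16904)*(756 - 32182) = -16092*(-31426) = -1*(-505707192) = 505707192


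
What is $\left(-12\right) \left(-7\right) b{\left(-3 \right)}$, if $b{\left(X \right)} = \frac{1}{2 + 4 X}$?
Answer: $- \frac{42}{5} \approx -8.4$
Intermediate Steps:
$\left(-12\right) \left(-7\right) b{\left(-3 \right)} = \left(-12\right) \left(-7\right) \frac{1}{2 \left(1 + 2 \left(-3\right)\right)} = 84 \frac{1}{2 \left(1 - 6\right)} = 84 \frac{1}{2 \left(-5\right)} = 84 \cdot \frac{1}{2} \left(- \frac{1}{5}\right) = 84 \left(- \frac{1}{10}\right) = - \frac{42}{5}$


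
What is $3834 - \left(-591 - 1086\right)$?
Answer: $5511$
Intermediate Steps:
$3834 - \left(-591 - 1086\right) = 3834 - -1677 = 3834 + 1677 = 5511$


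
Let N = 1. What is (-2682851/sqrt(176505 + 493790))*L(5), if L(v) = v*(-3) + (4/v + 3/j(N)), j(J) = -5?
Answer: 198530974*sqrt(670295)/3351475 ≈ 48498.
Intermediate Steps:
L(v) = -3/5 - 3*v + 4/v (L(v) = v*(-3) + (4/v + 3/(-5)) = -3*v + (4/v + 3*(-1/5)) = -3*v + (4/v - 3/5) = -3*v + (-3/5 + 4/v) = -3/5 - 3*v + 4/v)
(-2682851/sqrt(176505 + 493790))*L(5) = (-2682851/sqrt(176505 + 493790))*(-3/5 - 3*5 + 4/5) = (-2682851*sqrt(670295)/670295)*(-3/5 - 15 + 4*(1/5)) = (-2682851*sqrt(670295)/670295)*(-3/5 - 15 + 4/5) = -2682851*sqrt(670295)/670295*(-74/5) = 198530974*sqrt(670295)/3351475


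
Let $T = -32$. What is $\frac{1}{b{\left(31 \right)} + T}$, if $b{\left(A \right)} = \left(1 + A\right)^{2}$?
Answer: $\frac{1}{992} \approx 0.0010081$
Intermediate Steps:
$\frac{1}{b{\left(31 \right)} + T} = \frac{1}{\left(1 + 31\right)^{2} - 32} = \frac{1}{32^{2} - 32} = \frac{1}{1024 - 32} = \frac{1}{992}$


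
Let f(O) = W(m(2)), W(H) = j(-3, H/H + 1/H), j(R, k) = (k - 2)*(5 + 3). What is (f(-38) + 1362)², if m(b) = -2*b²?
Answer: 1830609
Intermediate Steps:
j(R, k) = -16 + 8*k (j(R, k) = (-2 + k)*8 = -16 + 8*k)
W(H) = -8 + 8/H (W(H) = -16 + 8*(H/H + 1/H) = -16 + 8*(1 + 1/H) = -16 + (8 + 8/H) = -8 + 8/H)
f(O) = -9 (f(O) = -8 + 8/((-2*2²)) = -8 + 8/((-2*4)) = -8 + 8/(-8) = -8 + 8*(-⅛) = -8 - 1 = -9)
(f(-38) + 1362)² = (-9 + 1362)² = 1353² = 1830609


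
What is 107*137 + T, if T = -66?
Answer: 14593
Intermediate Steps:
107*137 + T = 107*137 - 66 = 14659 - 66 = 14593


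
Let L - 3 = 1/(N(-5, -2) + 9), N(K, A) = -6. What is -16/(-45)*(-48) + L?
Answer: -206/15 ≈ -13.733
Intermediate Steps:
L = 10/3 (L = 3 + 1/(-6 + 9) = 3 + 1/3 = 3 + ⅓ = 10/3 ≈ 3.3333)
-16/(-45)*(-48) + L = -16/(-45)*(-48) + 10/3 = -16*(-1/45)*(-48) + 10/3 = (16/45)*(-48) + 10/3 = -256/15 + 10/3 = -206/15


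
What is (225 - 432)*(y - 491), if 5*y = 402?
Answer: 424971/5 ≈ 84994.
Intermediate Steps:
y = 402/5 (y = (⅕)*402 = 402/5 ≈ 80.400)
(225 - 432)*(y - 491) = (225 - 432)*(402/5 - 491) = -207*(-2053/5) = 424971/5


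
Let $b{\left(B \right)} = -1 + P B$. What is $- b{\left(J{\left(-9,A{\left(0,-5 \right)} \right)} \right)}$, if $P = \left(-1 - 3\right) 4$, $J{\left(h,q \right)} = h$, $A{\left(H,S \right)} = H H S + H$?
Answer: $-143$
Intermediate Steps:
$A{\left(H,S \right)} = H + S H^{2}$ ($A{\left(H,S \right)} = H^{2} S + H = S H^{2} + H = H + S H^{2}$)
$P = -16$ ($P = \left(-4\right) 4 = -16$)
$b{\left(B \right)} = -1 - 16 B$
$- b{\left(J{\left(-9,A{\left(0,-5 \right)} \right)} \right)} = - (-1 - -144) = - (-1 + 144) = \left(-1\right) 143 = -143$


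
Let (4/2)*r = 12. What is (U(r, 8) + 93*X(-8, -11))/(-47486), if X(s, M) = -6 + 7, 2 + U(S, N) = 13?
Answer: -52/23743 ≈ -0.0021901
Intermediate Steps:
r = 6 (r = (½)*12 = 6)
U(S, N) = 11 (U(S, N) = -2 + 13 = 11)
X(s, M) = 1
(U(r, 8) + 93*X(-8, -11))/(-47486) = (11 + 93*1)/(-47486) = (11 + 93)*(-1/47486) = 104*(-1/47486) = -52/23743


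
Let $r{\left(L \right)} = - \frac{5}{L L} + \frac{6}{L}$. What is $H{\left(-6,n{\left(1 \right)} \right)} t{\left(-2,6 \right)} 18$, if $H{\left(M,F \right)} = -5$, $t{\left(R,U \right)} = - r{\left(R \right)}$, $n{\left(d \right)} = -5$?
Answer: $- \frac{765}{2} \approx -382.5$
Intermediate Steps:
$r{\left(L \right)} = - \frac{5}{L^{2}} + \frac{6}{L}$
$t{\left(R,U \right)} = - \frac{-5 + 6 R}{R^{2}}$
$H{\left(-6,n{\left(1 \right)} \right)} t{\left(-2,6 \right)} 18 = - 5 \frac{5 - -12}{4} \cdot 18 = - 5 \frac{5 + 12}{4} \cdot 18 = - 5 \cdot \frac{1}{4} \cdot 17 \cdot 18 = \left(-5\right) \frac{17}{4} \cdot 18 = \left(- \frac{85}{4}\right) 18 = - \frac{765}{2}$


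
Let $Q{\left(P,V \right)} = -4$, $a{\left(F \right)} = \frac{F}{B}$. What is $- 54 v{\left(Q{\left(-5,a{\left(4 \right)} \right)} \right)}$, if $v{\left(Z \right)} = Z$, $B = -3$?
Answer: $216$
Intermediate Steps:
$a{\left(F \right)} = - \frac{F}{3}$ ($a{\left(F \right)} = \frac{F}{-3} = F \left(- \frac{1}{3}\right) = - \frac{F}{3}$)
$- 54 v{\left(Q{\left(-5,a{\left(4 \right)} \right)} \right)} = \left(-54\right) \left(-4\right) = 216$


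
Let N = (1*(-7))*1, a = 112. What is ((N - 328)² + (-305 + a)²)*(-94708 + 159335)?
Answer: 9660056198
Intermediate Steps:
N = -7 (N = -7*1 = -7)
((N - 328)² + (-305 + a)²)*(-94708 + 159335) = ((-7 - 328)² + (-305 + 112)²)*(-94708 + 159335) = ((-335)² + (-193)²)*64627 = (112225 + 37249)*64627 = 149474*64627 = 9660056198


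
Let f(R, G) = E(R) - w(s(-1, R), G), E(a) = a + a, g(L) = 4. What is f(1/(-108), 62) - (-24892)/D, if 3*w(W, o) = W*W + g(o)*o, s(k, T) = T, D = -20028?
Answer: -4901537821/58401648 ≈ -83.928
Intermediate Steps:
E(a) = 2*a
w(W, o) = W**2/3 + 4*o/3 (w(W, o) = (W*W + 4*o)/3 = (W**2 + 4*o)/3 = W**2/3 + 4*o/3)
f(R, G) = 2*R - 4*G/3 - R**2/3 (f(R, G) = 2*R - (R**2/3 + 4*G/3) = 2*R + (-4*G/3 - R**2/3) = 2*R - 4*G/3 - R**2/3)
f(1/(-108), 62) - (-24892)/D = (2/(-108) - 4/3*62 - (1/(-108))**2/3) - (-24892)/(-20028) = (2*(-1/108) - 248/3 - (-1/108)**2/3) - (-24892)*(-1)/20028 = (-1/54 - 248/3 - 1/3*1/11664) - 1*6223/5007 = (-1/54 - 248/3 - 1/34992) - 6223/5007 = -2893321/34992 - 6223/5007 = -4901537821/58401648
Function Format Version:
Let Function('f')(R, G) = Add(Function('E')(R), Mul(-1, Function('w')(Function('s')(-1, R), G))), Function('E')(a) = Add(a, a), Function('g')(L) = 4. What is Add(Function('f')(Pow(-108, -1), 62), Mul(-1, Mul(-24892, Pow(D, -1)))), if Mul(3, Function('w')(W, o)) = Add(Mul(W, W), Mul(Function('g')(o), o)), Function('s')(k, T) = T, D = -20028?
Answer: Rational(-4901537821, 58401648) ≈ -83.928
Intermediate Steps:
Function('E')(a) = Mul(2, a)
Function('w')(W, o) = Add(Mul(Rational(1, 3), Pow(W, 2)), Mul(Rational(4, 3), o)) (Function('w')(W, o) = Mul(Rational(1, 3), Add(Mul(W, W), Mul(4, o))) = Mul(Rational(1, 3), Add(Pow(W, 2), Mul(4, o))) = Add(Mul(Rational(1, 3), Pow(W, 2)), Mul(Rational(4, 3), o)))
Function('f')(R, G) = Add(Mul(2, R), Mul(Rational(-4, 3), G), Mul(Rational(-1, 3), Pow(R, 2))) (Function('f')(R, G) = Add(Mul(2, R), Mul(-1, Add(Mul(Rational(1, 3), Pow(R, 2)), Mul(Rational(4, 3), G)))) = Add(Mul(2, R), Add(Mul(Rational(-4, 3), G), Mul(Rational(-1, 3), Pow(R, 2)))) = Add(Mul(2, R), Mul(Rational(-4, 3), G), Mul(Rational(-1, 3), Pow(R, 2))))
Add(Function('f')(Pow(-108, -1), 62), Mul(-1, Mul(-24892, Pow(D, -1)))) = Add(Add(Mul(2, Pow(-108, -1)), Mul(Rational(-4, 3), 62), Mul(Rational(-1, 3), Pow(Pow(-108, -1), 2))), Mul(-1, Mul(-24892, Pow(-20028, -1)))) = Add(Add(Mul(2, Rational(-1, 108)), Rational(-248, 3), Mul(Rational(-1, 3), Pow(Rational(-1, 108), 2))), Mul(-1, Mul(-24892, Rational(-1, 20028)))) = Add(Add(Rational(-1, 54), Rational(-248, 3), Mul(Rational(-1, 3), Rational(1, 11664))), Mul(-1, Rational(6223, 5007))) = Add(Add(Rational(-1, 54), Rational(-248, 3), Rational(-1, 34992)), Rational(-6223, 5007)) = Add(Rational(-2893321, 34992), Rational(-6223, 5007)) = Rational(-4901537821, 58401648)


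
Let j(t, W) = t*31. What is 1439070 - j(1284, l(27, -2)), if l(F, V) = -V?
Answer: 1399266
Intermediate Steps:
j(t, W) = 31*t
1439070 - j(1284, l(27, -2)) = 1439070 - 31*1284 = 1439070 - 1*39804 = 1439070 - 39804 = 1399266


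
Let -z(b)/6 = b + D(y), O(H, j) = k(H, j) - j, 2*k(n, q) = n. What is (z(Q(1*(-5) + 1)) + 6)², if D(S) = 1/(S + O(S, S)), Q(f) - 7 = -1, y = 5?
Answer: 26244/25 ≈ 1049.8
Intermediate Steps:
k(n, q) = n/2
O(H, j) = H/2 - j
Q(f) = 6 (Q(f) = 7 - 1 = 6)
D(S) = 2/S (D(S) = 1/(S + (S/2 - S)) = 1/(S - S/2) = 1/(S/2) = 2/S)
z(b) = -12/5 - 6*b (z(b) = -6*(b + 2/5) = -6*(b + 2*(⅕)) = -6*(b + ⅖) = -6*(⅖ + b) = -12/5 - 6*b)
(z(Q(1*(-5) + 1)) + 6)² = ((-12/5 - 6*6) + 6)² = ((-12/5 - 36) + 6)² = (-192/5 + 6)² = (-162/5)² = 26244/25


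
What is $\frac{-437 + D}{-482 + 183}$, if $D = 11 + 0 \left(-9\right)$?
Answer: $\frac{426}{299} \approx 1.4247$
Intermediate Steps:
$D = 11$ ($D = 11 + 0 = 11$)
$\frac{-437 + D}{-482 + 183} = \frac{-437 + 11}{-482 + 183} = - \frac{426}{-299} = \left(-426\right) \left(- \frac{1}{299}\right) = \frac{426}{299}$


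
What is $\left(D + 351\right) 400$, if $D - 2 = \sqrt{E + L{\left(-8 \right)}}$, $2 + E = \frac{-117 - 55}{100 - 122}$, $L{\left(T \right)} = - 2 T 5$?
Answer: $141200 + \frac{1600 \sqrt{649}}{11} \approx 1.4491 \cdot 10^{5}$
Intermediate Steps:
$L{\left(T \right)} = - 10 T$
$E = \frac{64}{11}$ ($E = -2 + \frac{-117 - 55}{100 - 122} = -2 - \frac{172}{-22} = -2 - - \frac{86}{11} = -2 + \frac{86}{11} = \frac{64}{11} \approx 5.8182$)
$D = 2 + \frac{4 \sqrt{649}}{11}$ ($D = 2 + \sqrt{\frac{64}{11} - -80} = 2 + \sqrt{\frac{64}{11} + 80} = 2 + \sqrt{\frac{944}{11}} = 2 + \frac{4 \sqrt{649}}{11} \approx 11.264$)
$\left(D + 351\right) 400 = \left(\left(2 + \frac{4 \sqrt{649}}{11}\right) + 351\right) 400 = \left(353 + \frac{4 \sqrt{649}}{11}\right) 400 = 141200 + \frac{1600 \sqrt{649}}{11}$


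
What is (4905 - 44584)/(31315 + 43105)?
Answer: -39679/74420 ≈ -0.53318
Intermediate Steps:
(4905 - 44584)/(31315 + 43105) = -39679/74420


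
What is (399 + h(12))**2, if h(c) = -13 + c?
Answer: 158404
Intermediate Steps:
(399 + h(12))**2 = (399 + (-13 + 12))**2 = (399 - 1)**2 = 398**2 = 158404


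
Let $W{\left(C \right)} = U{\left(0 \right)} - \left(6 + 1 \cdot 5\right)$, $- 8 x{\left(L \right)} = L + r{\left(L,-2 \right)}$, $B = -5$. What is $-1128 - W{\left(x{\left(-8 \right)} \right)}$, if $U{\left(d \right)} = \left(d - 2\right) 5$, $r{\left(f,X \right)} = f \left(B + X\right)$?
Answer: $-1107$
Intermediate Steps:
$r{\left(f,X \right)} = f \left(-5 + X\right)$
$x{\left(L \right)} = \frac{3 L}{4}$ ($x{\left(L \right)} = - \frac{L + L \left(-5 - 2\right)}{8} = - \frac{L + L \left(-7\right)}{8} = - \frac{L - 7 L}{8} = - \frac{\left(-6\right) L}{8} = \frac{3 L}{4}$)
$U{\left(d \right)} = -10 + 5 d$ ($U{\left(d \right)} = \left(-2 + d\right) 5 = -10 + 5 d$)
$W{\left(C \right)} = -21$ ($W{\left(C \right)} = \left(-10 + 5 \cdot 0\right) - \left(6 + 1 \cdot 5\right) = \left(-10 + 0\right) - \left(6 + 5\right) = -10 - 11 = -21$)
$-1128 - W{\left(x{\left(-8 \right)} \right)} = -1128 - -21 = -1128 + 21 = -1107$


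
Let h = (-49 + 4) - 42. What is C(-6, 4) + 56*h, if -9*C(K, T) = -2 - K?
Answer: -43852/9 ≈ -4872.4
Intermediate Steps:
C(K, T) = 2/9 + K/9 (C(K, T) = -(-2 - K)/9 = 2/9 + K/9)
h = -87 (h = -45 - 42 = -87)
C(-6, 4) + 56*h = (2/9 + (⅑)*(-6)) + 56*(-87) = (2/9 - ⅔) - 4872 = -4/9 - 4872 = -43852/9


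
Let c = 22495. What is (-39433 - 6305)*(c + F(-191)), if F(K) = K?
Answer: -1020140352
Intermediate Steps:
(-39433 - 6305)*(c + F(-191)) = (-39433 - 6305)*(22495 - 191) = -45738*22304 = -1020140352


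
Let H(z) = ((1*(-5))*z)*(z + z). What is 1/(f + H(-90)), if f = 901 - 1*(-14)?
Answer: -1/80085 ≈ -1.2487e-5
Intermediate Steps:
f = 915 (f = 901 + 14 = 915)
H(z) = -10*z² (H(z) = (-5*z)*(2*z) = -10*z²)
1/(f + H(-90)) = 1/(915 - 10*(-90)²) = 1/(915 - 10*8100) = 1/(915 - 81000) = 1/(-80085) = -1/80085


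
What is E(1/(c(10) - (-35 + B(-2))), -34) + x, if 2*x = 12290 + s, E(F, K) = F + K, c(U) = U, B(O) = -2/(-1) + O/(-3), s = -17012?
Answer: -304162/127 ≈ -2395.0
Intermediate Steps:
B(O) = 2 - O/3 (B(O) = -2*(-1) + O*(-⅓) = 2 - O/3)
x = -2361 (x = (12290 - 17012)/2 = (½)*(-4722) = -2361)
E(1/(c(10) - (-35 + B(-2))), -34) + x = (1/(10 - (-35 + (2 - ⅓*(-2)))) - 34) - 2361 = (1/(10 - (-35 + (2 + ⅔))) - 34) - 2361 = (1/(10 - (-35 + 8/3)) - 34) - 2361 = (1/(10 - 1*(-97/3)) - 34) - 2361 = (1/(10 + 97/3) - 34) - 2361 = (1/(127/3) - 34) - 2361 = (3/127 - 34) - 2361 = -4315/127 - 2361 = -304162/127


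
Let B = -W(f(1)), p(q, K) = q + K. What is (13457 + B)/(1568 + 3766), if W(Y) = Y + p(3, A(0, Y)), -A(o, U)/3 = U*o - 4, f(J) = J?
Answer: 13441/5334 ≈ 2.5199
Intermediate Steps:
A(o, U) = 12 - 3*U*o (A(o, U) = -3*(U*o - 4) = -3*(-4 + U*o) = 12 - 3*U*o)
p(q, K) = K + q
W(Y) = 15 + Y (W(Y) = Y + ((12 - 3*Y*0) + 3) = Y + ((12 + 0) + 3) = Y + (12 + 3) = Y + 15 = 15 + Y)
B = -16 (B = -(15 + 1) = -16 ≈ -16.000)
(13457 + B)/(1568 + 3766) = (13457 - 16)/(1568 + 3766) = 13441/5334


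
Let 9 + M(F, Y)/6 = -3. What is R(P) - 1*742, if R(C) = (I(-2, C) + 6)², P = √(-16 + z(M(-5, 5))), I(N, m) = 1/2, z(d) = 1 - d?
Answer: -2799/4 ≈ -699.75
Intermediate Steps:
M(F, Y) = -72 (M(F, Y) = -54 + 6*(-3) = -54 - 18 = -72)
I(N, m) = ½
P = √57 (P = √(-16 + (1 - 1*(-72))) = √(-16 + (1 + 72)) = √(-16 + 73) = √57 ≈ 7.5498)
R(C) = 169/4 (R(C) = (½ + 6)² = (13/2)² = 169/4)
R(P) - 1*742 = 169/4 - 1*742 = 169/4 - 742 = -2799/4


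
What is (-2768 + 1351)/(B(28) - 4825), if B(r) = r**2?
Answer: 1417/4041 ≈ 0.35066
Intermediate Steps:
(-2768 + 1351)/(B(28) - 4825) = (-2768 + 1351)/(28**2 - 4825) = -1417/(784 - 4825) = -1417/(-4041) = -1417*(-1/4041) = 1417/4041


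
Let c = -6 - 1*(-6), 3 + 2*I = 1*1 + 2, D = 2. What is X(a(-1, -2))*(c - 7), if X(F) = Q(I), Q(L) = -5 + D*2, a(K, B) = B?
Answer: 7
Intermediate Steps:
I = 0 (I = -3/2 + (1*1 + 2)/2 = -3/2 + (1 + 2)/2 = -3/2 + (½)*3 = -3/2 + 3/2 = 0)
Q(L) = -1 (Q(L) = -5 + 2*2 = -5 + 4 = -1)
c = 0 (c = -6 + 6 = 0)
X(F) = -1
X(a(-1, -2))*(c - 7) = -(0 - 7) = -1*(-7) = 7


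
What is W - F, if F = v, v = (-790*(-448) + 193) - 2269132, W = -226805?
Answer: 1688214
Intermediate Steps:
v = -1915019 (v = (353920 + 193) - 2269132 = 354113 - 2269132 = -1915019)
F = -1915019
W - F = -226805 - 1*(-1915019) = -226805 + 1915019 = 1688214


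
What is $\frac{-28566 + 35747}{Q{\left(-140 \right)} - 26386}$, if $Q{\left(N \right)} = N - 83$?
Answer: $- \frac{7181}{26609} \approx -0.26987$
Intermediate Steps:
$Q{\left(N \right)} = -83 + N$
$\frac{-28566 + 35747}{Q{\left(-140 \right)} - 26386} = \frac{-28566 + 35747}{\left(-83 - 140\right) - 26386} = \frac{7181}{-223 - 26386} = \frac{7181}{-26609} = 7181 \left(- \frac{1}{26609}\right) = - \frac{7181}{26609}$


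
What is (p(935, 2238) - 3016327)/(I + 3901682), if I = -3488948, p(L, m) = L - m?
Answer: -215545/29481 ≈ -7.3113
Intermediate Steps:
(p(935, 2238) - 3016327)/(I + 3901682) = ((935 - 1*2238) - 3016327)/(-3488948 + 3901682) = ((935 - 2238) - 3016327)/412734 = (-1303 - 3016327)*(1/412734) = -3017630*1/412734 = -215545/29481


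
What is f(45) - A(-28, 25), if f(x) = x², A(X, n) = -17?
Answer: 2042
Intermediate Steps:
f(45) - A(-28, 25) = 45² - 1*(-17) = 2025 + 17 = 2042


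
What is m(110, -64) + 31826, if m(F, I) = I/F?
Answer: 1750398/55 ≈ 31825.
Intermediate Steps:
m(110, -64) + 31826 = -64/110 + 31826 = -64*1/110 + 31826 = -32/55 + 31826 = 1750398/55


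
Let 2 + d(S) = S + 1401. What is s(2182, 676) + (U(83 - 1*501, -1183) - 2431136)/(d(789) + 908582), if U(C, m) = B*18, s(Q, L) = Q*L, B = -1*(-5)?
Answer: 671706231797/455385 ≈ 1.4750e+6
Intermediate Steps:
B = 5
d(S) = 1399 + S (d(S) = -2 + (S + 1401) = -2 + (1401 + S) = 1399 + S)
s(Q, L) = L*Q
U(C, m) = 90 (U(C, m) = 5*18 = 90)
s(2182, 676) + (U(83 - 1*501, -1183) - 2431136)/(d(789) + 908582) = 676*2182 + (90 - 2431136)/((1399 + 789) + 908582) = 1475032 - 2431046/(2188 + 908582) = 1475032 - 2431046/910770 = 1475032 - 2431046*1/910770 = 1475032 - 1215523/455385 = 671706231797/455385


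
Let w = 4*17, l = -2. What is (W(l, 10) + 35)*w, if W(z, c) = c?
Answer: 3060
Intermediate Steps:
w = 68
(W(l, 10) + 35)*w = (10 + 35)*68 = 45*68 = 3060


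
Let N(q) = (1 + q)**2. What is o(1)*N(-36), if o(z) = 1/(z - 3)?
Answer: -1225/2 ≈ -612.50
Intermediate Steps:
o(z) = 1/(-3 + z)
o(1)*N(-36) = (1 - 36)**2/(-3 + 1) = (-35)**2/(-2) = -1/2*1225 = -1225/2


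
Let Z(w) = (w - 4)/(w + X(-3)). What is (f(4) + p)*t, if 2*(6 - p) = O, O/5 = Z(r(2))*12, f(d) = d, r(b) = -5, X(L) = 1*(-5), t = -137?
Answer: 2329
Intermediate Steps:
X(L) = -5
Z(w) = (-4 + w)/(-5 + w) (Z(w) = (w - 4)/(w - 5) = (-4 + w)/(-5 + w))
O = 54 (O = 5*(((-4 - 5)/(-5 - 5))*12) = 5*((-9/(-10))*12) = 5*(-⅒*(-9)*12) = 5*((9/10)*12) = 5*(54/5) = 54)
p = -21 (p = 6 - ½*54 = 6 - 27 = -21)
(f(4) + p)*t = (4 - 21)*(-137) = -17*(-137) = 2329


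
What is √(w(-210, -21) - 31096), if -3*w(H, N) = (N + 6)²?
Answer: I*√31171 ≈ 176.55*I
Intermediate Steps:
w(H, N) = -(6 + N)²/3 (w(H, N) = -(N + 6)²/3 = -(6 + N)²/3)
√(w(-210, -21) - 31096) = √(-(6 - 21)²/3 - 31096) = √(-⅓*(-15)² - 31096) = √(-⅓*225 - 31096) = √(-75 - 31096) = √(-31171) = I*√31171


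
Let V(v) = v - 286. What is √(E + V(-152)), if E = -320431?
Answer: I*√320869 ≈ 566.45*I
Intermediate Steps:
V(v) = -286 + v
√(E + V(-152)) = √(-320431 + (-286 - 152)) = √(-320431 - 438) = √(-320869) = I*√320869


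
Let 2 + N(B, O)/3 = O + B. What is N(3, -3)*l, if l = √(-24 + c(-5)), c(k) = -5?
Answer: -6*I*√29 ≈ -32.311*I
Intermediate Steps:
N(B, O) = -6 + 3*B + 3*O (N(B, O) = -6 + 3*(O + B) = -6 + 3*(B + O) = -6 + (3*B + 3*O) = -6 + 3*B + 3*O)
l = I*√29 (l = √(-24 - 5) = √(-29) = I*√29 ≈ 5.3852*I)
N(3, -3)*l = (-6 + 3*3 + 3*(-3))*(I*√29) = (-6 + 9 - 9)*(I*√29) = -6*I*√29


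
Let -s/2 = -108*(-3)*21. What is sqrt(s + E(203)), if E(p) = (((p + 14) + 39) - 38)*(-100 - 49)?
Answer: I*sqrt(46090) ≈ 214.69*I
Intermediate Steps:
E(p) = -2235 - 149*p (E(p) = (((14 + p) + 39) - 38)*(-149) = ((53 + p) - 38)*(-149) = (15 + p)*(-149) = -2235 - 149*p)
s = -13608 (s = -2*(-108*(-3))*21 = -648*21 = -2*6804 = -13608)
sqrt(s + E(203)) = sqrt(-13608 + (-2235 - 149*203)) = sqrt(-13608 + (-2235 - 30247)) = sqrt(-13608 - 32482) = sqrt(-46090) = I*sqrt(46090)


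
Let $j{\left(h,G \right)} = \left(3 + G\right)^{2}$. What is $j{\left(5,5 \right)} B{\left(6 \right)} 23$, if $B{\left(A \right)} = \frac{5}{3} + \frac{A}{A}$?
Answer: $\frac{11776}{3} \approx 3925.3$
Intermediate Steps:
$B{\left(A \right)} = \frac{8}{3}$ ($B{\left(A \right)} = 5 \cdot \frac{1}{3} + 1 = \frac{5}{3} + 1 = \frac{8}{3}$)
$j{\left(5,5 \right)} B{\left(6 \right)} 23 = \left(3 + 5\right)^{2} \cdot \frac{8}{3} \cdot 23 = 8^{2} \cdot \frac{8}{3} \cdot 23 = 64 \cdot \frac{8}{3} \cdot 23 = \frac{512}{3} \cdot 23 = \frac{11776}{3}$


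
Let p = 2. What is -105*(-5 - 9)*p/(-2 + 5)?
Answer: 980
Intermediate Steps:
-105*(-5 - 9)*p/(-2 + 5) = -105*(-5 - 9)*2/(-2 + 5) = -(-1470)*2/3 = -105*(-28/3) = 980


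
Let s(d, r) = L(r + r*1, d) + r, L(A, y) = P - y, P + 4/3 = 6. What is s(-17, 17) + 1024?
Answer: 3188/3 ≈ 1062.7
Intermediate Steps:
P = 14/3 (P = -4/3 + 6 = 14/3 ≈ 4.6667)
L(A, y) = 14/3 - y
s(d, r) = 14/3 + r - d (s(d, r) = (14/3 - d) + r = 14/3 + r - d)
s(-17, 17) + 1024 = (14/3 + 17 - 1*(-17)) + 1024 = (14/3 + 17 + 17) + 1024 = 116/3 + 1024 = 3188/3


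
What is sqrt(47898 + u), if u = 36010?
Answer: 2*sqrt(20977) ≈ 289.67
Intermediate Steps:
sqrt(47898 + u) = sqrt(47898 + 36010) = sqrt(83908) = 2*sqrt(20977)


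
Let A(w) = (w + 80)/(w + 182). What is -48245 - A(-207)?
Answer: -1206252/25 ≈ -48250.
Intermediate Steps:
A(w) = (80 + w)/(182 + w)
-48245 - A(-207) = -48245 - (80 - 207)/(182 - 207) = -48245 - (-127)/(-25) = -48245 - (-1)*(-127)/25 = -48245 - 1*127/25 = -48245 - 127/25 = -1206252/25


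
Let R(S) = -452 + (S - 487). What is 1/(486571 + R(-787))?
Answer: 1/484845 ≈ 2.0625e-6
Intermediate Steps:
R(S) = -939 + S (R(S) = -452 + (-487 + S) = -939 + S)
1/(486571 + R(-787)) = 1/(486571 + (-939 - 787)) = 1/(486571 - 1726) = 1/484845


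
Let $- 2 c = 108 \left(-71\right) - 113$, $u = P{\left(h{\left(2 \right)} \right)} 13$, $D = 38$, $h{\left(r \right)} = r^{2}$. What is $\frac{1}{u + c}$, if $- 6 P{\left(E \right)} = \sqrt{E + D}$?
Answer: $\frac{46686}{181629517} + \frac{26 \sqrt{42}}{181629517} \approx 0.00025797$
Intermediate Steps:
$P{\left(E \right)} = - \frac{\sqrt{38 + E}}{6}$ ($P{\left(E \right)} = - \frac{\sqrt{E + 38}}{6} = - \frac{\sqrt{38 + E}}{6}$)
$u = - \frac{13 \sqrt{42}}{6}$ ($u = - \frac{\sqrt{38 + 2^{2}}}{6} \cdot 13 = - \frac{\sqrt{38 + 4}}{6} \cdot 13 = - \frac{\sqrt{42}}{6} \cdot 13 = - \frac{13 \sqrt{42}}{6} \approx -14.042$)
$c = \frac{7781}{2}$ ($c = - \frac{108 \left(-71\right) - 113}{2} = - \frac{-7668 - 113}{2} = \left(- \frac{1}{2}\right) \left(-7781\right) = \frac{7781}{2} \approx 3890.5$)
$\frac{1}{u + c} = \frac{1}{- \frac{13 \sqrt{42}}{6} + \frac{7781}{2}} = \frac{1}{\frac{7781}{2} - \frac{13 \sqrt{42}}{6}}$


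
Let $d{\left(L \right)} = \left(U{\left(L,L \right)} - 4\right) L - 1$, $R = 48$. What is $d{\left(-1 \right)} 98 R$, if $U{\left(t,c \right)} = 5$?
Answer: $-9408$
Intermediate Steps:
$d{\left(L \right)} = -1 + L$ ($d{\left(L \right)} = \left(5 - 4\right) L - 1 = 1 L - 1 = L - 1 = -1 + L$)
$d{\left(-1 \right)} 98 R = \left(-1 - 1\right) 98 \cdot 48 = \left(-2\right) 98 \cdot 48 = \left(-196\right) 48 = -9408$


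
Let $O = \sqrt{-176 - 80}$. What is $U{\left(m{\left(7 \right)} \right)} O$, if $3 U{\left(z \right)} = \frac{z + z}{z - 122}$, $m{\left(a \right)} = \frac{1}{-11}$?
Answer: $\frac{32 i}{4029} \approx 0.0079424 i$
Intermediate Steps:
$O = 16 i$ ($O = \sqrt{-256} = 16 i \approx 16.0 i$)
$m{\left(a \right)} = - \frac{1}{11}$
$U{\left(z \right)} = \frac{2 z}{3 \left(-122 + z\right)}$ ($U{\left(z \right)} = \frac{\left(z + z\right) \frac{1}{z - 122}}{3} = \frac{2 z \frac{1}{-122 + z}}{3} = \frac{2 z}{3 \left(-122 + z\right)}$)
$U{\left(m{\left(7 \right)} \right)} O = \frac{2}{3} \left(- \frac{1}{11}\right) \frac{1}{-122 - \frac{1}{11}} \cdot 16 i = \frac{2}{3} \left(- \frac{1}{11}\right) \frac{1}{- \frac{1343}{11}} \cdot 16 i = \frac{2}{3} \left(- \frac{1}{11}\right) \left(- \frac{11}{1343}\right) 16 i = \frac{2 \cdot 16 i}{4029} = \frac{32 i}{4029}$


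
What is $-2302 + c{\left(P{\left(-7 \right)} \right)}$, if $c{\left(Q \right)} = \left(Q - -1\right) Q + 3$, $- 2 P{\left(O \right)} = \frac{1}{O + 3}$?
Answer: $- \frac{147127}{64} \approx -2298.9$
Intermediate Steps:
$P{\left(O \right)} = - \frac{1}{2 \left(3 + O\right)}$ ($P{\left(O \right)} = - \frac{1}{2 \left(O + 3\right)} = - \frac{1}{2 \left(3 + O\right)}$)
$c{\left(Q \right)} = 3 + Q \left(1 + Q\right)$ ($c{\left(Q \right)} = \left(Q + 1\right) Q + 3 = \left(1 + Q\right) Q + 3 = Q \left(1 + Q\right) + 3 = 3 + Q \left(1 + Q\right)$)
$-2302 + c{\left(P{\left(-7 \right)} \right)} = -2302 + \left(3 - \frac{1}{6 + 2 \left(-7\right)} + \left(- \frac{1}{6 + 2 \left(-7\right)}\right)^{2}\right) = -2302 + \left(3 - \frac{1}{6 - 14} + \left(- \frac{1}{6 - 14}\right)^{2}\right) = -2302 + \left(3 - \frac{1}{-8} + \left(- \frac{1}{-8}\right)^{2}\right) = -2302 + \left(3 - - \frac{1}{8} + \left(\left(-1\right) \left(- \frac{1}{8}\right)\right)^{2}\right) = -2302 + \left(3 + \frac{1}{8} + \left(\frac{1}{8}\right)^{2}\right) = -2302 + \left(3 + \frac{1}{8} + \frac{1}{64}\right) = -2302 + \frac{201}{64} = - \frac{147127}{64}$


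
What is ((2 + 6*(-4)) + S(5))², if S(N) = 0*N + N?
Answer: 289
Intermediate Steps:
S(N) = N (S(N) = 0 + N = N)
((2 + 6*(-4)) + S(5))² = ((2 + 6*(-4)) + 5)² = ((2 - 24) + 5)² = (-22 + 5)² = (-17)² = 289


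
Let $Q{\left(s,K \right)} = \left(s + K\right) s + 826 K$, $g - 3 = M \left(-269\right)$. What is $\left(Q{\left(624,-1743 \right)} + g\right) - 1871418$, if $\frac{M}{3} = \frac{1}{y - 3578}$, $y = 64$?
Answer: $- \frac{14088992139}{3514} \approx -4.0094 \cdot 10^{6}$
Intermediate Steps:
$M = - \frac{3}{3514}$ ($M = \frac{3}{64 - 3578} = \frac{3}{-3514} = 3 \left(- \frac{1}{3514}\right) = - \frac{3}{3514} \approx -0.00085373$)
$g = \frac{11349}{3514}$ ($g = 3 - - \frac{807}{3514} = 3 + \frac{807}{3514} = \frac{11349}{3514} \approx 3.2297$)
$Q{\left(s,K \right)} = 826 K + s \left(K + s\right)$ ($Q{\left(s,K \right)} = \left(K + s\right) s + 826 K = s \left(K + s\right) + 826 K = 826 K + s \left(K + s\right)$)
$\left(Q{\left(624,-1743 \right)} + g\right) - 1871418 = \left(\left(624^{2} + 826 \left(-1743\right) - 1087632\right) + \frac{11349}{3514}\right) - 1871418 = \left(\left(389376 - 1439718 - 1087632\right) + \frac{11349}{3514}\right) - 1871418 = \left(-2137974 + \frac{11349}{3514}\right) - 1871418 = - \frac{7512829287}{3514} - 1871418 = - \frac{14088992139}{3514}$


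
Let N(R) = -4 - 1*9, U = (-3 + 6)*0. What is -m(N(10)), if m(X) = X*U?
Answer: 0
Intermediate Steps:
U = 0 (U = 3*0 = 0)
N(R) = -13 (N(R) = -4 - 9 = -13)
m(X) = 0 (m(X) = X*0 = 0)
-m(N(10)) = -1*0 = 0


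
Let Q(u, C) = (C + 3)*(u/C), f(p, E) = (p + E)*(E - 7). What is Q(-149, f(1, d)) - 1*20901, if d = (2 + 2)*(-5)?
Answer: -3599699/171 ≈ -21051.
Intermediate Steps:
d = -20 (d = 4*(-5) = -20)
f(p, E) = (-7 + E)*(E + p) (f(p, E) = (E + p)*(-7 + E) = (-7 + E)*(E + p))
Q(u, C) = u*(3 + C)/C (Q(u, C) = (3 + C)*(u/C) = u*(3 + C)/C)
Q(-149, f(1, d)) - 1*20901 = -149*(3 + ((-20)² - 7*(-20) - 7*1 - 20*1))/((-20)² - 7*(-20) - 7*1 - 20*1) - 1*20901 = -149*(3 + (400 + 140 - 7 - 20))/(400 + 140 - 7 - 20) - 20901 = -149*(3 + 513)/513 - 20901 = -149*1/513*516 - 20901 = -25628/171 - 20901 = -3599699/171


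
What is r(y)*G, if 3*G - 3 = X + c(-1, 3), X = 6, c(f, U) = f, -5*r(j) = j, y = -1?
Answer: 8/15 ≈ 0.53333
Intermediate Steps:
r(j) = -j/5
G = 8/3 (G = 1 + (6 - 1)/3 = 1 + (⅓)*5 = 1 + 5/3 = 8/3 ≈ 2.6667)
r(y)*G = -⅕*(-1)*(8/3) = (⅕)*(8/3) = 8/15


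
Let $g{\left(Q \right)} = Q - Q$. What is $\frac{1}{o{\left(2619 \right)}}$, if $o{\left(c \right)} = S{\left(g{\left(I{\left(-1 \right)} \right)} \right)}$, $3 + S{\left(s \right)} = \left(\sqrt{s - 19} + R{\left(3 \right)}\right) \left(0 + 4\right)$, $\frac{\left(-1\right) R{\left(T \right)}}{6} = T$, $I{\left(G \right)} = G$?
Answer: $- \frac{75}{5929} - \frac{4 i \sqrt{19}}{5929} \approx -0.01265 - 0.0029407 i$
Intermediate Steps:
$R{\left(T \right)} = - 6 T$
$g{\left(Q \right)} = 0$
$S{\left(s \right)} = -75 + 4 \sqrt{-19 + s}$ ($S{\left(s \right)} = -3 + \left(\sqrt{s - 19} - 18\right) \left(0 + 4\right) = -3 + \left(\sqrt{-19 + s} - 18\right) 4 = -3 + \left(-18 + \sqrt{-19 + s}\right) 4 = -3 + \left(-72 + 4 \sqrt{-19 + s}\right) = -75 + 4 \sqrt{-19 + s}$)
$o{\left(c \right)} = -75 + 4 i \sqrt{19}$ ($o{\left(c \right)} = -75 + 4 \sqrt{-19 + 0} = -75 + 4 \sqrt{-19} = -75 + 4 i \sqrt{19}$)
$\frac{1}{o{\left(2619 \right)}} = \frac{1}{-75 + 4 i \sqrt{19}}$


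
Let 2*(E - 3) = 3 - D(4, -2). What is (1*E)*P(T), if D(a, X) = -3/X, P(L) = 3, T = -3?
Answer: 45/4 ≈ 11.250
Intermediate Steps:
E = 15/4 (E = 3 + (3 - (-3)/(-2))/2 = 3 + (3 - (-3)*(-1)/2)/2 = 3 + (3 - 1*3/2)/2 = 3 + (3 - 3/2)/2 = 3 + (½)*(3/2) = 3 + ¾ = 15/4 ≈ 3.7500)
(1*E)*P(T) = (1*(15/4))*3 = (15/4)*3 = 45/4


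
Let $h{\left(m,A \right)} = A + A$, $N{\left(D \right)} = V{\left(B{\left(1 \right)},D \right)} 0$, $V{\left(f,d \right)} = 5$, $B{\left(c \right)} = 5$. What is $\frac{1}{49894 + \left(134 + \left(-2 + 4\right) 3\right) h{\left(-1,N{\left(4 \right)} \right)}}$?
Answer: $\frac{1}{49894} \approx 2.0042 \cdot 10^{-5}$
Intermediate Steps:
$N{\left(D \right)} = 0$ ($N{\left(D \right)} = 5 \cdot 0 = 0$)
$h{\left(m,A \right)} = 2 A$
$\frac{1}{49894 + \left(134 + \left(-2 + 4\right) 3\right) h{\left(-1,N{\left(4 \right)} \right)}} = \frac{1}{49894 + \left(134 + \left(-2 + 4\right) 3\right) 2 \cdot 0} = \frac{1}{49894 + \left(134 + 2 \cdot 3\right) 0} = \frac{1}{49894 + \left(134 + 6\right) 0} = \frac{1}{49894 + 140 \cdot 0} = \frac{1}{49894 + 0} = \frac{1}{49894}$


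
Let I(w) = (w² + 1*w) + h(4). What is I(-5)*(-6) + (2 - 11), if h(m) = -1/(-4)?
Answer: -261/2 ≈ -130.50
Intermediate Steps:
h(m) = ¼ (h(m) = -1*(-¼) = ¼)
I(w) = ¼ + w + w² (I(w) = (w² + 1*w) + ¼ = (w² + w) + ¼ = (w + w²) + ¼ = ¼ + w + w²)
I(-5)*(-6) + (2 - 11) = (¼ - 5 + (-5)²)*(-6) + (2 - 11) = (¼ - 5 + 25)*(-6) - 9 = (81/4)*(-6) - 9 = -243/2 - 9 = -261/2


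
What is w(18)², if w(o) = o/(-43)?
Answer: 324/1849 ≈ 0.17523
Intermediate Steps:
w(o) = -o/43 (w(o) = o*(-1/43) = -o/43)
w(18)² = (-1/43*18)² = (-18/43)² = 324/1849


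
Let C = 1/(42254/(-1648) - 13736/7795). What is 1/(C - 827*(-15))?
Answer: 176003429/2183316113665 ≈ 8.0613e-5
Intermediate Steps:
C = -6423080/176003429 (C = 1/(42254*(-1/1648) - 13736*1/7795) = 1/(-21127/824 - 13736/7795) = 1/(-176003429/6423080) = -6423080/176003429 ≈ -0.036494)
1/(C - 827*(-15)) = 1/(-6423080/176003429 - 827*(-15)) = 1/(-6423080/176003429 + 12405) = 1/(2183316113665/176003429) = 176003429/2183316113665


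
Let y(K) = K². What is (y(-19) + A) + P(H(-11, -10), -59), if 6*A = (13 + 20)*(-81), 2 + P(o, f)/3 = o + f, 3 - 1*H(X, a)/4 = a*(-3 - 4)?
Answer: -2143/2 ≈ -1071.5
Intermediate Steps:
H(X, a) = 12 + 28*a (H(X, a) = 12 - 4*a*(-3 - 4) = 12 - 4*a*(-7) = 12 - (-28)*a = 12 + 28*a)
P(o, f) = -6 + 3*f + 3*o (P(o, f) = -6 + 3*(o + f) = -6 + 3*(f + o) = -6 + (3*f + 3*o) = -6 + 3*f + 3*o)
A = -891/2 (A = ((13 + 20)*(-81))/6 = (33*(-81))/6 = (⅙)*(-2673) = -891/2 ≈ -445.50)
(y(-19) + A) + P(H(-11, -10), -59) = ((-19)² - 891/2) + (-6 + 3*(-59) + 3*(12 + 28*(-10))) = (361 - 891/2) + (-6 - 177 + 3*(12 - 280)) = -169/2 + (-6 - 177 + 3*(-268)) = -169/2 + (-6 - 177 - 804) = -169/2 - 987 = -2143/2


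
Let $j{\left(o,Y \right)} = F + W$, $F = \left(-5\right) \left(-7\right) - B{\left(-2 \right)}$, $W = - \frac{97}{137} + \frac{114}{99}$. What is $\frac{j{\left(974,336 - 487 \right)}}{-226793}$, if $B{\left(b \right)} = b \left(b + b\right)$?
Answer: $- \frac{124072}{1025331153} \approx -0.00012101$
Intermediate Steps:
$B{\left(b \right)} = 2 b^{2}$ ($B{\left(b \right)} = b 2 b = 2 b^{2}$)
$W = \frac{2005}{4521}$ ($W = \left(-97\right) \frac{1}{137} + 114 \cdot \frac{1}{99} = - \frac{97}{137} + \frac{38}{33} = \frac{2005}{4521} \approx 0.44349$)
$F = 27$ ($F = \left(-5\right) \left(-7\right) - 2 \left(-2\right)^{2} = 35 - 2 \cdot 4 = 35 - 8 = 27$)
$j{\left(o,Y \right)} = \frac{124072}{4521}$ ($j{\left(o,Y \right)} = 27 + \frac{2005}{4521} = \frac{124072}{4521}$)
$\frac{j{\left(974,336 - 487 \right)}}{-226793} = \frac{124072}{4521 \left(-226793\right)} = \frac{124072}{4521} \left(- \frac{1}{226793}\right) = - \frac{124072}{1025331153}$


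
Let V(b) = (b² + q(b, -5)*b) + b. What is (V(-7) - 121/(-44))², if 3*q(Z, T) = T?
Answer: 458329/144 ≈ 3182.8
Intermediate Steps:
q(Z, T) = T/3
V(b) = b² - 2*b/3 (V(b) = (b² + ((⅓)*(-5))*b) + b = (b² - 5*b/3) + b = b² - 2*b/3)
(V(-7) - 121/(-44))² = ((⅓)*(-7)*(-2 + 3*(-7)) - 121/(-44))² = ((⅓)*(-7)*(-2 - 21) - 121*(-1/44))² = ((⅓)*(-7)*(-23) + 11/4)² = (161/3 + 11/4)² = (677/12)² = 458329/144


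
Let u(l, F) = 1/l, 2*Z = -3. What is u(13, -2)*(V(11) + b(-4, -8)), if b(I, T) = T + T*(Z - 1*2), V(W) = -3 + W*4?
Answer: 61/13 ≈ 4.6923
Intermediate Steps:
Z = -3/2 (Z = (1/2)*(-3) = -3/2 ≈ -1.5000)
V(W) = -3 + 4*W
b(I, T) = -5*T/2 (b(I, T) = T + T*(-3/2 - 1*2) = T + T*(-3/2 - 2) = T + T*(-7/2) = T - 7*T/2 = -5*T/2)
u(13, -2)*(V(11) + b(-4, -8)) = ((-3 + 4*11) - 5/2*(-8))/13 = ((-3 + 44) + 20)/13 = (41 + 20)/13 = (1/13)*61 = 61/13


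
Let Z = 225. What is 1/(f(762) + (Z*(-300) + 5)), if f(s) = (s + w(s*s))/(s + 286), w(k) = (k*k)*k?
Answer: 524/97881323318497993 ≈ 5.3534e-15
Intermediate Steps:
w(k) = k³ (w(k) = k²*k = k³)
f(s) = (s + s⁶)/(286 + s) (f(s) = (s + (s*s)³)/(s + 286) = (s + (s²)³)/(286 + s) = (s + s⁶)/(286 + s))
1/(f(762) + (Z*(-300) + 5)) = 1/((762 + 762⁶)/(286 + 762) + (225*(-300) + 5)) = 1/((762 + 195762646707729984)/1048 + (-67500 + 5)) = 1/((1/1048)*195762646707730746 - 67495) = 1/(97881323353865373/524 - 67495) = 1/(97881323318497993/524) = 524/97881323318497993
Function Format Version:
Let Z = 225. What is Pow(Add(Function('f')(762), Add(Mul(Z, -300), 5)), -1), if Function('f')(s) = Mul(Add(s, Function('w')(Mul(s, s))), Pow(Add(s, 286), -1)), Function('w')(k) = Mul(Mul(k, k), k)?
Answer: Rational(524, 97881323318497993) ≈ 5.3534e-15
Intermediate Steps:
Function('w')(k) = Pow(k, 3) (Function('w')(k) = Mul(Pow(k, 2), k) = Pow(k, 3))
Function('f')(s) = Mul(Pow(Add(286, s), -1), Add(s, Pow(s, 6))) (Function('f')(s) = Mul(Add(s, Pow(Mul(s, s), 3)), Pow(Add(s, 286), -1)) = Mul(Add(s, Pow(Pow(s, 2), 3)), Pow(Add(286, s), -1)) = Mul(Add(s, Pow(s, 6)), Pow(Add(286, s), -1)) = Mul(Pow(Add(286, s), -1), Add(s, Pow(s, 6))))
Pow(Add(Function('f')(762), Add(Mul(Z, -300), 5)), -1) = Pow(Add(Mul(Pow(Add(286, 762), -1), Add(762, Pow(762, 6))), Add(Mul(225, -300), 5)), -1) = Pow(Add(Mul(Pow(1048, -1), Add(762, 195762646707729984)), Add(-67500, 5)), -1) = Pow(Add(Mul(Rational(1, 1048), 195762646707730746), -67495), -1) = Pow(Add(Rational(97881323353865373, 524), -67495), -1) = Pow(Rational(97881323318497993, 524), -1) = Rational(524, 97881323318497993)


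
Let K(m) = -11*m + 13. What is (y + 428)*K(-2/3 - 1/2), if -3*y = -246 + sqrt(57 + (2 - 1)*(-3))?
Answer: 13175 - 155*sqrt(6)/6 ≈ 13112.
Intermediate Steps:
K(m) = 13 - 11*m
y = 82 - sqrt(6) (y = -(-246 + sqrt(57 + (2 - 1)*(-3)))/3 = -(-246 + sqrt(57 + 1*(-3)))/3 = -(-246 + sqrt(57 - 3))/3 = -(-246 + sqrt(54))/3 = -(-246 + 3*sqrt(6))/3 = 82 - sqrt(6) ≈ 79.551)
(y + 428)*K(-2/3 - 1/2) = ((82 - sqrt(6)) + 428)*(13 - 11*(-2/3 - 1/2)) = (510 - sqrt(6))*(13 - 11*(-2*1/3 - 1*1/2)) = (510 - sqrt(6))*(13 - 11*(-2/3 - 1/2)) = (510 - sqrt(6))*(13 - 11*(-7/6)) = (510 - sqrt(6))*(13 + 77/6) = (510 - sqrt(6))*(155/6) = 13175 - 155*sqrt(6)/6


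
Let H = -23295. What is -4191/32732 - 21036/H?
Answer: 196973669/254163980 ≈ 0.77499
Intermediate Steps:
-4191/32732 - 21036/H = -4191/32732 - 21036/(-23295) = -4191*1/32732 - 21036*(-1/23295) = -4191/32732 + 7012/7765 = 196973669/254163980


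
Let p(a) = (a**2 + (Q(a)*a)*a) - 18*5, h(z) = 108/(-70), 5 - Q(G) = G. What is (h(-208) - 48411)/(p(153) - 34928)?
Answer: 1694439/121664935 ≈ 0.013927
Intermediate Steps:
Q(G) = 5 - G
h(z) = -54/35 (h(z) = 108*(-1/70) = -54/35)
p(a) = -90 + a**2 + a**2*(5 - a) (p(a) = (a**2 + ((5 - a)*a)*a) - 18*5 = (a**2 + (a*(5 - a))*a) - 90 = (a**2 + a**2*(5 - a)) - 90 = -90 + a**2 + a**2*(5 - a))
(h(-208) - 48411)/(p(153) - 34928) = (-54/35 - 48411)/((-90 - 1*153**3 + 6*153**2) - 34928) = -1694439/(35*((-90 - 1*3581577 + 6*23409) - 34928)) = -1694439/(35*((-90 - 3581577 + 140454) - 34928)) = -1694439/(35*(-3441213 - 34928)) = -1694439/35/(-3476141) = -1694439/35*(-1/3476141) = 1694439/121664935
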